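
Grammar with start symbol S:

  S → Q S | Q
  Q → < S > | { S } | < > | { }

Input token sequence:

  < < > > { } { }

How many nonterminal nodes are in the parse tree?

[S [Q < [S [Q < >]] >] [S [Q { }] [S [Q { }]]]]

8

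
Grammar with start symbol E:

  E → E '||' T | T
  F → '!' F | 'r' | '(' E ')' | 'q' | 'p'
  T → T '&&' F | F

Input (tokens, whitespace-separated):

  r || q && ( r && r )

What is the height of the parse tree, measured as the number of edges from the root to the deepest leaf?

7

[E [E [T [F r]]] || [T [T [F q]] && [F ( [E [T [T [F r]] && [F r]]] )]]]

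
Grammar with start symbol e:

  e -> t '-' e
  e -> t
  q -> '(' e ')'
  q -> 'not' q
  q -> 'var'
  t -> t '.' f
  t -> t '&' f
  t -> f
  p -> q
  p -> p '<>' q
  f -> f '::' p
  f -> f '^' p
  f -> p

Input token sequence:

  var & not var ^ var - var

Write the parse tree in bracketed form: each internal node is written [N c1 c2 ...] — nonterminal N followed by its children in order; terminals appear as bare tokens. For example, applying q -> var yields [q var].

[e [t [t [f [p [q var]]]] & [f [f [p [q not [q var]]]] ^ [p [q var]]]] - [e [t [f [p [q var]]]]]]

e
t - e
t & f - e
f & f - e
p & f - e
q & f - e
var & f - e
var & f ^ p - e
var & p ^ p - e
var & q ^ p - e
var & not q ^ p - e
var & not var ^ p - e
var & not var ^ q - e
var & not var ^ var - e
var & not var ^ var - t
var & not var ^ var - f
var & not var ^ var - p
var & not var ^ var - q
var & not var ^ var - var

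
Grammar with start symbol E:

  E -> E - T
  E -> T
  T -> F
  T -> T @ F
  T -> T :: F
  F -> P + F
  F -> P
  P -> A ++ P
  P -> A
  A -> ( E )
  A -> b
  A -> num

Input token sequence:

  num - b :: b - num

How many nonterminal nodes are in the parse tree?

[E [E [E [T [F [P [A num]]]]] - [T [T [F [P [A b]]]] :: [F [P [A b]]]]] - [T [F [P [A num]]]]]

19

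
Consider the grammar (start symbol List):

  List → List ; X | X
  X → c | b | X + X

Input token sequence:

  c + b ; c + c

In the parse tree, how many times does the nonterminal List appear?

[List [List [X [X c] + [X b]]] ; [X [X c] + [X c]]]

2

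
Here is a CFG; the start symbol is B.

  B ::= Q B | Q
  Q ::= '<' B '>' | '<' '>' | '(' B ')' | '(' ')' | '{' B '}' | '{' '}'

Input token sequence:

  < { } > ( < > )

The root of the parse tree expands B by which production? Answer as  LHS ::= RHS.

[B [Q < [B [Q { }]] >] [B [Q ( [B [Q < >]] )]]]

B ::= Q B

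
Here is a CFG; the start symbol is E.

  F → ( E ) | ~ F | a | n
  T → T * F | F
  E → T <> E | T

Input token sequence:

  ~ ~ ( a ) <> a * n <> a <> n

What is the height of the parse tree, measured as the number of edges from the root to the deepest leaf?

[E [T [F ~ [F ~ [F ( [E [T [F a]]] )]]]] <> [E [T [T [F a]] * [F n]] <> [E [T [F a]] <> [E [T [F n]]]]]]

8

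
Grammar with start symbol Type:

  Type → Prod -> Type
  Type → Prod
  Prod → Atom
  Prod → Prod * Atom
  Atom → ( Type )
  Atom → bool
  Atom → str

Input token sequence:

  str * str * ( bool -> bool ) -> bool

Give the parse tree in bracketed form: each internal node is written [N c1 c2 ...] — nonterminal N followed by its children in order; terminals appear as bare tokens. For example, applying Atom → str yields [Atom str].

[Type [Prod [Prod [Prod [Atom str]] * [Atom str]] * [Atom ( [Type [Prod [Atom bool]] -> [Type [Prod [Atom bool]]]] )]] -> [Type [Prod [Atom bool]]]]

Type
Prod -> Type
Prod * Atom -> Type
Prod * Atom * Atom -> Type
Atom * Atom * Atom -> Type
str * Atom * Atom -> Type
str * str * Atom -> Type
str * str * ( Type ) -> Type
str * str * ( Prod -> Type ) -> Type
str * str * ( Atom -> Type ) -> Type
str * str * ( bool -> Type ) -> Type
str * str * ( bool -> Prod ) -> Type
str * str * ( bool -> Atom ) -> Type
str * str * ( bool -> bool ) -> Type
str * str * ( bool -> bool ) -> Prod
str * str * ( bool -> bool ) -> Atom
str * str * ( bool -> bool ) -> bool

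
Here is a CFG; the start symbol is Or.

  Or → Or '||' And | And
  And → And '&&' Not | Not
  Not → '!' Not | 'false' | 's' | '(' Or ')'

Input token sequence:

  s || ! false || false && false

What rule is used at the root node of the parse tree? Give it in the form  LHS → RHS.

[Or [Or [Or [And [Not s]]] || [And [Not ! [Not false]]]] || [And [And [Not false]] && [Not false]]]

Or → Or '||' And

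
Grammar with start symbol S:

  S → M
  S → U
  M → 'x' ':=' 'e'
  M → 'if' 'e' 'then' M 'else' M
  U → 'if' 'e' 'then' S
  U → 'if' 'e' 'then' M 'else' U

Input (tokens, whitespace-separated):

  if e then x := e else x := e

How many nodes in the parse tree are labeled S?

[S [M if e then [M x := e] else [M x := e]]]

1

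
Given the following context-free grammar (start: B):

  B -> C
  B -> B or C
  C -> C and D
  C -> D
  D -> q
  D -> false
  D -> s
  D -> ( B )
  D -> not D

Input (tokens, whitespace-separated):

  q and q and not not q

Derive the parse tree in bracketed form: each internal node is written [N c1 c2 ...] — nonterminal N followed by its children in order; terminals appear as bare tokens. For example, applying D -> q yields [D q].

B
C
C and D
C and D and D
D and D and D
q and D and D
q and q and D
q and q and not D
q and q and not not D
q and q and not not q

[B [C [C [C [D q]] and [D q]] and [D not [D not [D q]]]]]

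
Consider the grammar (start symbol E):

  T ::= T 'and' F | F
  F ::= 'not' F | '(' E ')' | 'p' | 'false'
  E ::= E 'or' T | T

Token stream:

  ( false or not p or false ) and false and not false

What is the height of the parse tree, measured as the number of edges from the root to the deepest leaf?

10

[E [T [T [T [F ( [E [E [E [T [F false]]] or [T [F not [F p]]]] or [T [F false]]] )]] and [F false]] and [F not [F false]]]]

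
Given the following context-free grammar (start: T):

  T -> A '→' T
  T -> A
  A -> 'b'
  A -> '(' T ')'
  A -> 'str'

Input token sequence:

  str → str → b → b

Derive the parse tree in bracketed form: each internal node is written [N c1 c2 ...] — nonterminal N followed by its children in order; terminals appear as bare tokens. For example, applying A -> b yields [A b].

[T [A str] → [T [A str] → [T [A b] → [T [A b]]]]]

T
A → T
str → T
str → A → T
str → str → T
str → str → A → T
str → str → b → T
str → str → b → A
str → str → b → b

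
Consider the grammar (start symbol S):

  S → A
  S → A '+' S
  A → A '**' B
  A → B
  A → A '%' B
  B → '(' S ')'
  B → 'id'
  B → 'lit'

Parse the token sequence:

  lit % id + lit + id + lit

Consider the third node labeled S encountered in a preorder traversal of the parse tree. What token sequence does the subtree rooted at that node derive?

[S [A [A [B lit]] % [B id]] + [S [A [B lit]] + [S [A [B id]] + [S [A [B lit]]]]]]

id + lit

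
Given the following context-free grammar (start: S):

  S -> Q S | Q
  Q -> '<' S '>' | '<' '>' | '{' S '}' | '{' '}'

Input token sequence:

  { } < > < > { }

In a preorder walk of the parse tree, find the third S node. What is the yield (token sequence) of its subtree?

< > { }

[S [Q { }] [S [Q < >] [S [Q < >] [S [Q { }]]]]]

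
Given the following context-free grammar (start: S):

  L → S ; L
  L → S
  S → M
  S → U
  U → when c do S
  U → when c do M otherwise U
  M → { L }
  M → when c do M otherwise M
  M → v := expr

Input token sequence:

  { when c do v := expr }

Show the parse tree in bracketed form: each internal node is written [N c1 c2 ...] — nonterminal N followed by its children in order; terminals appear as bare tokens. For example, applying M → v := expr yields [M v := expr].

S
M
{ L }
{ S }
{ U }
{ when c do S }
{ when c do M }
{ when c do v := expr }

[S [M { [L [S [U when c do [S [M v := expr]]]]] }]]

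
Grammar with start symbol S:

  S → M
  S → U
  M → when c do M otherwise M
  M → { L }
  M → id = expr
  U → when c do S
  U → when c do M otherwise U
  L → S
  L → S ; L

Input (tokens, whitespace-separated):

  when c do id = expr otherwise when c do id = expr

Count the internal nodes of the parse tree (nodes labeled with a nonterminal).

6

[S [U when c do [M id = expr] otherwise [U when c do [S [M id = expr]]]]]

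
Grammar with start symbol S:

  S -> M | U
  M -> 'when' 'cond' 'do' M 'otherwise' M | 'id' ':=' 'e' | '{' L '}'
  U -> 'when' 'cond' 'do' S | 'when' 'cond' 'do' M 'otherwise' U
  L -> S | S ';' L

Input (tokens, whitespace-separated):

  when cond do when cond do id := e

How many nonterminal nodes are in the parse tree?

[S [U when cond do [S [U when cond do [S [M id := e]]]]]]

6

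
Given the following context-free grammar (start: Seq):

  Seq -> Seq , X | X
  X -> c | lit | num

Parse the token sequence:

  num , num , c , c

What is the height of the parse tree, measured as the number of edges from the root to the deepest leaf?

[Seq [Seq [Seq [Seq [X num]] , [X num]] , [X c]] , [X c]]

5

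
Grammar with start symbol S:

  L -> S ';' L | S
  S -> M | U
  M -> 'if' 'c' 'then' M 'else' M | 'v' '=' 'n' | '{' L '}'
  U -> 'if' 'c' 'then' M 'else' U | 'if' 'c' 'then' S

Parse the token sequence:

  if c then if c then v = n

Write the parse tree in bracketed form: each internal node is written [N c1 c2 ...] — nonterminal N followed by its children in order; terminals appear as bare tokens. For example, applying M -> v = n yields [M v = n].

[S [U if c then [S [U if c then [S [M v = n]]]]]]

S
U
if c then S
if c then U
if c then if c then S
if c then if c then M
if c then if c then v = n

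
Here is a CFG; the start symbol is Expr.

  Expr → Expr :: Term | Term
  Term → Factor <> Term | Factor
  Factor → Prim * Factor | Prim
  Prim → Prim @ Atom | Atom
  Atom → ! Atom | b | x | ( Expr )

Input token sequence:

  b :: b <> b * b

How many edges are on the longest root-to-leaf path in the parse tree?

[Expr [Expr [Term [Factor [Prim [Atom b]]]]] :: [Term [Factor [Prim [Atom b]]] <> [Term [Factor [Prim [Atom b]] * [Factor [Prim [Atom b]]]]]]]

7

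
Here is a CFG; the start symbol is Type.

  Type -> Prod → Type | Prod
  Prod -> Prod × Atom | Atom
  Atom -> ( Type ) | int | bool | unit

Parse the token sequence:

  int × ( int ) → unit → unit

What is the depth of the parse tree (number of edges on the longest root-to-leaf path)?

[Type [Prod [Prod [Atom int]] × [Atom ( [Type [Prod [Atom int]]] )]] → [Type [Prod [Atom unit]] → [Type [Prod [Atom unit]]]]]

6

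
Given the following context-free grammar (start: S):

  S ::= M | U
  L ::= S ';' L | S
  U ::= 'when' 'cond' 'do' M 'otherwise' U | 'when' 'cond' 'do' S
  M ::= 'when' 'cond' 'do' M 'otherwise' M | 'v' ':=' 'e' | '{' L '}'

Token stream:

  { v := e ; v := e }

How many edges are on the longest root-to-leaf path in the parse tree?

[S [M { [L [S [M v := e]] ; [L [S [M v := e]]]] }]]

6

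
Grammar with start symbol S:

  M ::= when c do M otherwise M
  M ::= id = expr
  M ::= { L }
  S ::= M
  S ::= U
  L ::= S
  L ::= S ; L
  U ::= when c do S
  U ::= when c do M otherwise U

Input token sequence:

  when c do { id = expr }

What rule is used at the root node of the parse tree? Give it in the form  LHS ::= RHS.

S ::= U

[S [U when c do [S [M { [L [S [M id = expr]]] }]]]]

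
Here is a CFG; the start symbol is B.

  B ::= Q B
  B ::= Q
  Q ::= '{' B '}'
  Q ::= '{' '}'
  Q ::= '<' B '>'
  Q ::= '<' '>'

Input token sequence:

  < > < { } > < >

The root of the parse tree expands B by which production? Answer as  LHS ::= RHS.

[B [Q < >] [B [Q < [B [Q { }]] >] [B [Q < >]]]]

B ::= Q B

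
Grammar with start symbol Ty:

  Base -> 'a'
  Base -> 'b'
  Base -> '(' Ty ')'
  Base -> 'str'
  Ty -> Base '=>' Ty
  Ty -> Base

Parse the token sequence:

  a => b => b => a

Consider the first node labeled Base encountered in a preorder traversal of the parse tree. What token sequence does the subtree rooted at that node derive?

a

[Ty [Base a] => [Ty [Base b] => [Ty [Base b] => [Ty [Base a]]]]]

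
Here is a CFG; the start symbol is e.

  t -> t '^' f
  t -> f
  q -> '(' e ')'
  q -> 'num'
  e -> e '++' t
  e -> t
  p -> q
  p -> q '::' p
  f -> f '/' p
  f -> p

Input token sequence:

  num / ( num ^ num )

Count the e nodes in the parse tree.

[e [t [f [f [p [q num]]] / [p [q ( [e [t [t [f [p [q num]]]] ^ [f [p [q num]]]]] )]]]]]

2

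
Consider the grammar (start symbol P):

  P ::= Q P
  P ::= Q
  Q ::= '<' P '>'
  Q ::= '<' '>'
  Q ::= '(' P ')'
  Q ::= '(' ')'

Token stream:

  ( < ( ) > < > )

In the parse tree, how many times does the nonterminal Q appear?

[P [Q ( [P [Q < [P [Q ( )]] >] [P [Q < >]]] )]]

4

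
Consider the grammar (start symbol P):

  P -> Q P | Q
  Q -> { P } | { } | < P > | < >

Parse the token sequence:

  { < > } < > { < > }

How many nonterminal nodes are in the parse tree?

10

[P [Q { [P [Q < >]] }] [P [Q < >] [P [Q { [P [Q < >]] }]]]]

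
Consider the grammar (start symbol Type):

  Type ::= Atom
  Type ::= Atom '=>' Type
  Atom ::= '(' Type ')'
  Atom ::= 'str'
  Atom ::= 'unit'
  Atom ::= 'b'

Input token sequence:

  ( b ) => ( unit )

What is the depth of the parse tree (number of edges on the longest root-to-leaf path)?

5

[Type [Atom ( [Type [Atom b]] )] => [Type [Atom ( [Type [Atom unit]] )]]]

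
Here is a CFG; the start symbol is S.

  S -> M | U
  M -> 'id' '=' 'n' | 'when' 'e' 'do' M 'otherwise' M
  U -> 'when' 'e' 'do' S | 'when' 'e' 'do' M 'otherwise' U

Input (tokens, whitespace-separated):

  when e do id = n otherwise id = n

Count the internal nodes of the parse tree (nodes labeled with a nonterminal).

[S [M when e do [M id = n] otherwise [M id = n]]]

4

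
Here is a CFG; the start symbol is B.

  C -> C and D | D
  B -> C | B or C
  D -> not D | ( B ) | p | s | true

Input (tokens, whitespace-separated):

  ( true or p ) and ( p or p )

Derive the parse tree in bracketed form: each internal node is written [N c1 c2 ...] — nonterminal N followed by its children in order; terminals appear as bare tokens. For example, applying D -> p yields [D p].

[B [C [C [D ( [B [B [C [D true]]] or [C [D p]]] )]] and [D ( [B [B [C [D p]]] or [C [D p]]] )]]]

B
C
C and D
D and D
( B ) and D
( B or C ) and D
( C or C ) and D
( D or C ) and D
( true or C ) and D
( true or D ) and D
( true or p ) and D
( true or p ) and ( B )
( true or p ) and ( B or C )
( true or p ) and ( C or C )
( true or p ) and ( D or C )
( true or p ) and ( p or C )
( true or p ) and ( p or D )
( true or p ) and ( p or p )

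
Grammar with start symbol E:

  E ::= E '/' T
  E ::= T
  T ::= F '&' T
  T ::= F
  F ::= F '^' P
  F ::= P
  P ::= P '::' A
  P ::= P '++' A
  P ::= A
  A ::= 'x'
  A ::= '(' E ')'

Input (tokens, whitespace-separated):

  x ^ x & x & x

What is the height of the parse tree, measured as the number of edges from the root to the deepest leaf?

[E [T [F [F [P [A x]]] ^ [P [A x]]] & [T [F [P [A x]]] & [T [F [P [A x]]]]]]]

7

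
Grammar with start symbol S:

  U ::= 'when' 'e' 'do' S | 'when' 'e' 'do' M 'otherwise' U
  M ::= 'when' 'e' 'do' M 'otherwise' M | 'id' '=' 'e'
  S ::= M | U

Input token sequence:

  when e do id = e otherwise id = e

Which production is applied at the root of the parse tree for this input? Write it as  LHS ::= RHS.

[S [M when e do [M id = e] otherwise [M id = e]]]

S ::= M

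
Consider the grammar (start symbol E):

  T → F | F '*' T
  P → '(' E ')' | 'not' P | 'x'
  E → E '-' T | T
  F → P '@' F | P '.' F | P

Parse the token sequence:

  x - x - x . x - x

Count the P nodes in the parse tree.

5

[E [E [E [E [T [F [P x]]]] - [T [F [P x]]]] - [T [F [P x] . [F [P x]]]]] - [T [F [P x]]]]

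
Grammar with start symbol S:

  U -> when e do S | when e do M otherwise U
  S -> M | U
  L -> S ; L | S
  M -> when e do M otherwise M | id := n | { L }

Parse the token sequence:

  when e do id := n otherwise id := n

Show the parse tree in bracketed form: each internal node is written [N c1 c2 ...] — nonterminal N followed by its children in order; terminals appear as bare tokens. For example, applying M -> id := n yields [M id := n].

[S [M when e do [M id := n] otherwise [M id := n]]]

S
M
when e do M otherwise M
when e do id := n otherwise M
when e do id := n otherwise id := n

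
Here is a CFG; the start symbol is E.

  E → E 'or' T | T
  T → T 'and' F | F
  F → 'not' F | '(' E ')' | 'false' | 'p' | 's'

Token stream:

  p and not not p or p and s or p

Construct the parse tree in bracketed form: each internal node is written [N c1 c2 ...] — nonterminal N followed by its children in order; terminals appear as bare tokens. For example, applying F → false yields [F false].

[E [E [E [T [T [F p]] and [F not [F not [F p]]]]] or [T [T [F p]] and [F s]]] or [T [F p]]]

E
E or T
E or T or T
T or T or T
T and F or T or T
F and F or T or T
p and F or T or T
p and not F or T or T
p and not not F or T or T
p and not not p or T or T
p and not not p or T and F or T
p and not not p or F and F or T
p and not not p or p and F or T
p and not not p or p and s or T
p and not not p or p and s or F
p and not not p or p and s or p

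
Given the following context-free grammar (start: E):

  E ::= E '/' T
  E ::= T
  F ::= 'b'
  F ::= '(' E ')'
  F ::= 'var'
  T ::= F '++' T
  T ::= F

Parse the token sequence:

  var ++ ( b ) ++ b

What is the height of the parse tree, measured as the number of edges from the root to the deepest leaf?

[E [T [F var] ++ [T [F ( [E [T [F b]]] )] ++ [T [F b]]]]]

7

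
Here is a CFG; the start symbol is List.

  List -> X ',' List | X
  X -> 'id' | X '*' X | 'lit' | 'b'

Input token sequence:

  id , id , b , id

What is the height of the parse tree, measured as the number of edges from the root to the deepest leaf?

[List [X id] , [List [X id] , [List [X b] , [List [X id]]]]]

5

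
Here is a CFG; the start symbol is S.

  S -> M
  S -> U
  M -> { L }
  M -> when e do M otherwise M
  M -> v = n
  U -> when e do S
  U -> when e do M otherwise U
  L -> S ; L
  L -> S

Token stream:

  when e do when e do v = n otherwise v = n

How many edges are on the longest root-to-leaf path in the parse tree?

5

[S [U when e do [S [M when e do [M v = n] otherwise [M v = n]]]]]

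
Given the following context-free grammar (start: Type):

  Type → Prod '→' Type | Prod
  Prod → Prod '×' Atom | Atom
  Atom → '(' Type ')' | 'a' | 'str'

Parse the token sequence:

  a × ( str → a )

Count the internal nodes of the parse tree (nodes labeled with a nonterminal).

11

[Type [Prod [Prod [Atom a]] × [Atom ( [Type [Prod [Atom str]] → [Type [Prod [Atom a]]]] )]]]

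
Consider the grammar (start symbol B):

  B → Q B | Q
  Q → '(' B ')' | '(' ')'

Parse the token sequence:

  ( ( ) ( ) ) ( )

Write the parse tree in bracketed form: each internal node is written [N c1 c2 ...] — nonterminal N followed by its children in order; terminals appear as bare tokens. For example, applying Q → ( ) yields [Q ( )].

[B [Q ( [B [Q ( )] [B [Q ( )]]] )] [B [Q ( )]]]

B
Q B
( B ) B
( Q B ) B
( ( ) B ) B
( ( ) Q ) B
( ( ) ( ) ) B
( ( ) ( ) ) Q
( ( ) ( ) ) ( )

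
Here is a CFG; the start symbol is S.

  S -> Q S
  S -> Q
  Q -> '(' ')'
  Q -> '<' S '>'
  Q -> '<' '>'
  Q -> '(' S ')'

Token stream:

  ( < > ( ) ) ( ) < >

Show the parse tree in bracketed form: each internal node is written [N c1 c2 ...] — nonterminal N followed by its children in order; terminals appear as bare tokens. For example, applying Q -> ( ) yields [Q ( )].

S
Q S
( S ) S
( Q S ) S
( < > S ) S
( < > Q ) S
( < > ( ) ) S
( < > ( ) ) Q S
( < > ( ) ) ( ) S
( < > ( ) ) ( ) Q
( < > ( ) ) ( ) < >

[S [Q ( [S [Q < >] [S [Q ( )]]] )] [S [Q ( )] [S [Q < >]]]]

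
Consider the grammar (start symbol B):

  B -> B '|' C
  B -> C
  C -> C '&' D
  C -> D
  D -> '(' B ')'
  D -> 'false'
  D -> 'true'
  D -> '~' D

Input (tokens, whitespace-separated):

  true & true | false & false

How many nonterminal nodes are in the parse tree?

[B [B [C [C [D true]] & [D true]]] | [C [C [D false]] & [D false]]]

10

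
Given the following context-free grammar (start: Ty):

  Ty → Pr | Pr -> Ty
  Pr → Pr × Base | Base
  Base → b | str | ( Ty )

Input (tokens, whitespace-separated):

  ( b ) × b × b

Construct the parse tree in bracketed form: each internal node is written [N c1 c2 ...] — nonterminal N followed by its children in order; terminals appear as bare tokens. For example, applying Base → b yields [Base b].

Ty
Pr
Pr × Base
Pr × Base × Base
Base × Base × Base
( Ty ) × Base × Base
( Pr ) × Base × Base
( Base ) × Base × Base
( b ) × Base × Base
( b ) × b × Base
( b ) × b × b

[Ty [Pr [Pr [Pr [Base ( [Ty [Pr [Base b]]] )]] × [Base b]] × [Base b]]]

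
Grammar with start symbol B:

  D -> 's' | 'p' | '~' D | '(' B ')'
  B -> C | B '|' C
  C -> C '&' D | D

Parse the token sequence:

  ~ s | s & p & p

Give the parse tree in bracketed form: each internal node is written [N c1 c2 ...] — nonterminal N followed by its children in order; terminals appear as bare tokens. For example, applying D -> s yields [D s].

[B [B [C [D ~ [D s]]]] | [C [C [C [D s]] & [D p]] & [D p]]]

B
B | C
C | C
D | C
~ D | C
~ s | C
~ s | C & D
~ s | C & D & D
~ s | D & D & D
~ s | s & D & D
~ s | s & p & D
~ s | s & p & p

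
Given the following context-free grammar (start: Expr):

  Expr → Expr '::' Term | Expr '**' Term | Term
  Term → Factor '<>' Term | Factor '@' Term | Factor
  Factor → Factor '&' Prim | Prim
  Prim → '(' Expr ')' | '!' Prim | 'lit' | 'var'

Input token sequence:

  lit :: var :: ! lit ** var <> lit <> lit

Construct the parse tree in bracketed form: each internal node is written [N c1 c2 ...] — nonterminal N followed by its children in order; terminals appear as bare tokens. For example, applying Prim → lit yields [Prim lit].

[Expr [Expr [Expr [Expr [Term [Factor [Prim lit]]]] :: [Term [Factor [Prim var]]]] :: [Term [Factor [Prim ! [Prim lit]]]]] ** [Term [Factor [Prim var]] <> [Term [Factor [Prim lit]] <> [Term [Factor [Prim lit]]]]]]

Expr
Expr ** Term
Expr :: Term ** Term
Expr :: Term :: Term ** Term
Term :: Term :: Term ** Term
Factor :: Term :: Term ** Term
Prim :: Term :: Term ** Term
lit :: Term :: Term ** Term
lit :: Factor :: Term ** Term
lit :: Prim :: Term ** Term
lit :: var :: Term ** Term
lit :: var :: Factor ** Term
lit :: var :: Prim ** Term
lit :: var :: ! Prim ** Term
lit :: var :: ! lit ** Term
lit :: var :: ! lit ** Factor <> Term
lit :: var :: ! lit ** Prim <> Term
lit :: var :: ! lit ** var <> Term
lit :: var :: ! lit ** var <> Factor <> Term
lit :: var :: ! lit ** var <> Prim <> Term
lit :: var :: ! lit ** var <> lit <> Term
lit :: var :: ! lit ** var <> lit <> Factor
lit :: var :: ! lit ** var <> lit <> Prim
lit :: var :: ! lit ** var <> lit <> lit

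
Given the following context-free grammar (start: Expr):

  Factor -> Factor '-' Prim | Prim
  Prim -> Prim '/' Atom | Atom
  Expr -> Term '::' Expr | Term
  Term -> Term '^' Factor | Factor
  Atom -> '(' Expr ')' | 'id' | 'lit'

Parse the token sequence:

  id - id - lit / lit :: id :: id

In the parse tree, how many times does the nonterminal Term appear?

3

[Expr [Term [Factor [Factor [Factor [Prim [Atom id]]] - [Prim [Atom id]]] - [Prim [Prim [Atom lit]] / [Atom lit]]]] :: [Expr [Term [Factor [Prim [Atom id]]]] :: [Expr [Term [Factor [Prim [Atom id]]]]]]]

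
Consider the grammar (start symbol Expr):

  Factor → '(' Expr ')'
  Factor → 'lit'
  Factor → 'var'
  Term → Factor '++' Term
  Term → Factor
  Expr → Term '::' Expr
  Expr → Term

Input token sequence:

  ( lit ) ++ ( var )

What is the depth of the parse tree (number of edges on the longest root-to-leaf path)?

7

[Expr [Term [Factor ( [Expr [Term [Factor lit]]] )] ++ [Term [Factor ( [Expr [Term [Factor var]]] )]]]]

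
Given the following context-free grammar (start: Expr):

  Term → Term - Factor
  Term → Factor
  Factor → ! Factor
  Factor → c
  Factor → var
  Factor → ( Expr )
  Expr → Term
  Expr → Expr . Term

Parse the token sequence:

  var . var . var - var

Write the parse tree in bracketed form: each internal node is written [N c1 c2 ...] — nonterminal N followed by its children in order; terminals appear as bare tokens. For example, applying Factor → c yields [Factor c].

[Expr [Expr [Expr [Term [Factor var]]] . [Term [Factor var]]] . [Term [Term [Factor var]] - [Factor var]]]

Expr
Expr . Term
Expr . Term . Term
Term . Term . Term
Factor . Term . Term
var . Term . Term
var . Factor . Term
var . var . Term
var . var . Term - Factor
var . var . Factor - Factor
var . var . var - Factor
var . var . var - var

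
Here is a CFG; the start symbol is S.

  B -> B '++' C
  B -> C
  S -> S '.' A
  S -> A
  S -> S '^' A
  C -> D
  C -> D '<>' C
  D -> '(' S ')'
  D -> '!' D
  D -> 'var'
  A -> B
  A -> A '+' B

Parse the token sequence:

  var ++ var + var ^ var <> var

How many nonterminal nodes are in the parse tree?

[S [S [A [A [B [B [C [D var]]] ++ [C [D var]]]] + [B [C [D var]]]]] ^ [A [B [C [D var] <> [C [D var]]]]]]

19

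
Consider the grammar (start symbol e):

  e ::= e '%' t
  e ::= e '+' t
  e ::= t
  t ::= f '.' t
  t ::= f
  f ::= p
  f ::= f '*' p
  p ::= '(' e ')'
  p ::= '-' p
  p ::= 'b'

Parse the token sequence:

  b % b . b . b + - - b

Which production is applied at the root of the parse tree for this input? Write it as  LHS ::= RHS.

e ::= e '+' t

[e [e [e [t [f [p b]]]] % [t [f [p b]] . [t [f [p b]] . [t [f [p b]]]]]] + [t [f [p - [p - [p b]]]]]]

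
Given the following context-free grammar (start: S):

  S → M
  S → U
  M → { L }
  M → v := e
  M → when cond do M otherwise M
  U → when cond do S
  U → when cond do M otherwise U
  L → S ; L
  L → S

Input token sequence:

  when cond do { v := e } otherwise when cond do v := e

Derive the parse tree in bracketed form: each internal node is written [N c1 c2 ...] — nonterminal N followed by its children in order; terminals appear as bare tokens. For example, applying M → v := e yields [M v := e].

[S [U when cond do [M { [L [S [M v := e]]] }] otherwise [U when cond do [S [M v := e]]]]]

S
U
when cond do M otherwise U
when cond do { L } otherwise U
when cond do { S } otherwise U
when cond do { M } otherwise U
when cond do { v := e } otherwise U
when cond do { v := e } otherwise when cond do S
when cond do { v := e } otherwise when cond do M
when cond do { v := e } otherwise when cond do v := e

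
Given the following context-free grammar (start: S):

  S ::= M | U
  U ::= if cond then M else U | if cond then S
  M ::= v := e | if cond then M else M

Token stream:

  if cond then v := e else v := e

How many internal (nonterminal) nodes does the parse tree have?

4

[S [M if cond then [M v := e] else [M v := e]]]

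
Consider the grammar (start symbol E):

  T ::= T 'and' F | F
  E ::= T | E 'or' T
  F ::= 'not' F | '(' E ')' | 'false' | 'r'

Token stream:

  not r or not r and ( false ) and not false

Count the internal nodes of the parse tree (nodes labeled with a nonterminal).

[E [E [T [F not [F r]]]] or [T [T [T [F not [F r]]] and [F ( [E [T [F false]]] )]] and [F not [F false]]]]

16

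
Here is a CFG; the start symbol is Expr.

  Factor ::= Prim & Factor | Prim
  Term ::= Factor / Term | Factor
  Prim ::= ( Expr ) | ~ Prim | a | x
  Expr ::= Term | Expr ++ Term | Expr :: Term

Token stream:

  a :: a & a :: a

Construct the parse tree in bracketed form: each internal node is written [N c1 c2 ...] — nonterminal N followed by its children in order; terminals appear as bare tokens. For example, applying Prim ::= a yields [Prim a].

Expr
Expr :: Term
Expr :: Term :: Term
Term :: Term :: Term
Factor :: Term :: Term
Prim :: Term :: Term
a :: Term :: Term
a :: Factor :: Term
a :: Prim & Factor :: Term
a :: a & Factor :: Term
a :: a & Prim :: Term
a :: a & a :: Term
a :: a & a :: Factor
a :: a & a :: Prim
a :: a & a :: a

[Expr [Expr [Expr [Term [Factor [Prim a]]]] :: [Term [Factor [Prim a] & [Factor [Prim a]]]]] :: [Term [Factor [Prim a]]]]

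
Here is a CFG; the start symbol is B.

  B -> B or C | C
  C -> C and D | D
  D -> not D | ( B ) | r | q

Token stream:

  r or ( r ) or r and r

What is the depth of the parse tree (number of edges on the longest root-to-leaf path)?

7

[B [B [B [C [D r]]] or [C [D ( [B [C [D r]]] )]]] or [C [C [D r]] and [D r]]]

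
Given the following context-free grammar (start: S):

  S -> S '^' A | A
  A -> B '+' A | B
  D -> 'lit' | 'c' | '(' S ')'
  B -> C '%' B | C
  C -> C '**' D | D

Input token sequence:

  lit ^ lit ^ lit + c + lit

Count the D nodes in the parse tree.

5

[S [S [S [A [B [C [D lit]]]]] ^ [A [B [C [D lit]]]]] ^ [A [B [C [D lit]]] + [A [B [C [D c]]] + [A [B [C [D lit]]]]]]]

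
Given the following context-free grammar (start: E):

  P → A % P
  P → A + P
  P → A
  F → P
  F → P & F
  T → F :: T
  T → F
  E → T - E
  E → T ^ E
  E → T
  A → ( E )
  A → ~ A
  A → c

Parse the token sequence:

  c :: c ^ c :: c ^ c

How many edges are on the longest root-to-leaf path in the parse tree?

[E [T [F [P [A c]]] :: [T [F [P [A c]]]]] ^ [E [T [F [P [A c]]] :: [T [F [P [A c]]]]] ^ [E [T [F [P [A c]]]]]]]

7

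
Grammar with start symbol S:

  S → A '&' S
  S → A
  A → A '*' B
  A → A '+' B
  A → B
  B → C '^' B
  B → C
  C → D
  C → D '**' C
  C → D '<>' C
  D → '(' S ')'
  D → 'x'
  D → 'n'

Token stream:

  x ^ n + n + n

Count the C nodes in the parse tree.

[S [A [A [A [B [C [D x]] ^ [B [C [D n]]]]] + [B [C [D n]]]] + [B [C [D n]]]]]

4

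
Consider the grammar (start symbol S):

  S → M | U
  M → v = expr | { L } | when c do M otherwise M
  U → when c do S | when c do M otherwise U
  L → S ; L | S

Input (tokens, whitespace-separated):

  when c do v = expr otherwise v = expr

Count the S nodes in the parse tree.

1

[S [M when c do [M v = expr] otherwise [M v = expr]]]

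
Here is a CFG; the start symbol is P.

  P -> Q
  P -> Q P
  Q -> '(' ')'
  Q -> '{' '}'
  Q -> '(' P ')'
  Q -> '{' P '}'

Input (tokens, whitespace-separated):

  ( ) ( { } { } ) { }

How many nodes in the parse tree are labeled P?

[P [Q ( )] [P [Q ( [P [Q { }] [P [Q { }]]] )] [P [Q { }]]]]

5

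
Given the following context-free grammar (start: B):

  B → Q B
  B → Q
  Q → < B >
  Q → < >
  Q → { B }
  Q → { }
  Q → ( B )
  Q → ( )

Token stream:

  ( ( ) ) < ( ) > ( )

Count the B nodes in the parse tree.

5

[B [Q ( [B [Q ( )]] )] [B [Q < [B [Q ( )]] >] [B [Q ( )]]]]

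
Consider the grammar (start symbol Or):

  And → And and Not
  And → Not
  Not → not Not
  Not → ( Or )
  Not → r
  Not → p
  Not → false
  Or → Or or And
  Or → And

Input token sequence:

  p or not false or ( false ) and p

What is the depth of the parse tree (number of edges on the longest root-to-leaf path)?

7

[Or [Or [Or [And [Not p]]] or [And [Not not [Not false]]]] or [And [And [Not ( [Or [And [Not false]]] )]] and [Not p]]]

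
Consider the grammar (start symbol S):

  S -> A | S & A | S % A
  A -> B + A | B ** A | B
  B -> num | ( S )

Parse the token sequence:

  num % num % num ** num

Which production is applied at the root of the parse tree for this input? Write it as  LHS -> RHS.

[S [S [S [A [B num]]] % [A [B num]]] % [A [B num] ** [A [B num]]]]

S -> S % A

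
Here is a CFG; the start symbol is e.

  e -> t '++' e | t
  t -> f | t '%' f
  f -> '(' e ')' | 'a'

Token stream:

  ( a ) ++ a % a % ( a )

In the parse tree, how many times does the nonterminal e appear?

4

[e [t [f ( [e [t [f a]]] )]] ++ [e [t [t [t [f a]] % [f a]] % [f ( [e [t [f a]]] )]]]]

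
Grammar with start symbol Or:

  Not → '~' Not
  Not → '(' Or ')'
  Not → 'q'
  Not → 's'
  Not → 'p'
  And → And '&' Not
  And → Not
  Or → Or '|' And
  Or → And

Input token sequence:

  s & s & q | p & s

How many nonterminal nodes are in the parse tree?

12

[Or [Or [And [And [And [Not s]] & [Not s]] & [Not q]]] | [And [And [Not p]] & [Not s]]]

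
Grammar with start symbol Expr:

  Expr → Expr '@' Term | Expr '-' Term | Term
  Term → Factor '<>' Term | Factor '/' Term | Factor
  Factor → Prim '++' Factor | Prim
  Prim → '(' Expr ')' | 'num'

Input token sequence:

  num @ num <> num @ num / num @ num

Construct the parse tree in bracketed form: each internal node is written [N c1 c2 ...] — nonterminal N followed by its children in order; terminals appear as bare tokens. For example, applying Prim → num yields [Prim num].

Expr
Expr @ Term
Expr @ Term @ Term
Expr @ Term @ Term @ Term
Term @ Term @ Term @ Term
Factor @ Term @ Term @ Term
Prim @ Term @ Term @ Term
num @ Term @ Term @ Term
num @ Factor <> Term @ Term @ Term
num @ Prim <> Term @ Term @ Term
num @ num <> Term @ Term @ Term
num @ num <> Factor @ Term @ Term
num @ num <> Prim @ Term @ Term
num @ num <> num @ Term @ Term
num @ num <> num @ Factor / Term @ Term
num @ num <> num @ Prim / Term @ Term
num @ num <> num @ num / Term @ Term
num @ num <> num @ num / Factor @ Term
num @ num <> num @ num / Prim @ Term
num @ num <> num @ num / num @ Term
num @ num <> num @ num / num @ Factor
num @ num <> num @ num / num @ Prim
num @ num <> num @ num / num @ num

[Expr [Expr [Expr [Expr [Term [Factor [Prim num]]]] @ [Term [Factor [Prim num]] <> [Term [Factor [Prim num]]]]] @ [Term [Factor [Prim num]] / [Term [Factor [Prim num]]]]] @ [Term [Factor [Prim num]]]]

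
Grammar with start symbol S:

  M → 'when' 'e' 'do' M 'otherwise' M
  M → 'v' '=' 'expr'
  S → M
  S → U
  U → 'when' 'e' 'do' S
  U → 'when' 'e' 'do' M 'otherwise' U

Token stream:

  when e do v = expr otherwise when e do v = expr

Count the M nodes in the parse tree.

[S [U when e do [M v = expr] otherwise [U when e do [S [M v = expr]]]]]

2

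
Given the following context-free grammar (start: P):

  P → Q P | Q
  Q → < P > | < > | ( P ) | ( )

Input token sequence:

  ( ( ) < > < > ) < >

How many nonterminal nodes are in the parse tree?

10

[P [Q ( [P [Q ( )] [P [Q < >] [P [Q < >]]]] )] [P [Q < >]]]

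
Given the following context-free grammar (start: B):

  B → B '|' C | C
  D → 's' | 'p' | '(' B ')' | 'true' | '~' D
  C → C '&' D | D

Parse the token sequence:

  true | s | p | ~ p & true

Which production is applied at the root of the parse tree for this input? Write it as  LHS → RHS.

B → B '|' C

[B [B [B [B [C [D true]]] | [C [D s]]] | [C [D p]]] | [C [C [D ~ [D p]]] & [D true]]]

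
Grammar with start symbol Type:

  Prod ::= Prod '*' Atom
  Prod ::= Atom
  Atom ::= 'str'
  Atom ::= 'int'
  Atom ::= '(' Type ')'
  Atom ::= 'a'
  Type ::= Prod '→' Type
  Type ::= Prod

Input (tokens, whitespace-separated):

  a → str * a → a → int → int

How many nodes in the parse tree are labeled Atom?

6

[Type [Prod [Atom a]] → [Type [Prod [Prod [Atom str]] * [Atom a]] → [Type [Prod [Atom a]] → [Type [Prod [Atom int]] → [Type [Prod [Atom int]]]]]]]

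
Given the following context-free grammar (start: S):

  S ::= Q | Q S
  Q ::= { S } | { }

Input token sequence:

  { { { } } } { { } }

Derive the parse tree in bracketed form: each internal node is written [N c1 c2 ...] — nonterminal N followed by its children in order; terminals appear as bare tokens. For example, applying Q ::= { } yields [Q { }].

S
Q S
{ S } S
{ Q } S
{ { S } } S
{ { Q } } S
{ { { } } } S
{ { { } } } Q
{ { { } } } { S }
{ { { } } } { Q }
{ { { } } } { { } }

[S [Q { [S [Q { [S [Q { }]] }]] }] [S [Q { [S [Q { }]] }]]]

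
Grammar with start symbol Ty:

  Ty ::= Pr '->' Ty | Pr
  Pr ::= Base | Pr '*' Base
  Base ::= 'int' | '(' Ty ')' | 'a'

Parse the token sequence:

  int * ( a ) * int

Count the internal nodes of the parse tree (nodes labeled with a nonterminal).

10

[Ty [Pr [Pr [Pr [Base int]] * [Base ( [Ty [Pr [Base a]]] )]] * [Base int]]]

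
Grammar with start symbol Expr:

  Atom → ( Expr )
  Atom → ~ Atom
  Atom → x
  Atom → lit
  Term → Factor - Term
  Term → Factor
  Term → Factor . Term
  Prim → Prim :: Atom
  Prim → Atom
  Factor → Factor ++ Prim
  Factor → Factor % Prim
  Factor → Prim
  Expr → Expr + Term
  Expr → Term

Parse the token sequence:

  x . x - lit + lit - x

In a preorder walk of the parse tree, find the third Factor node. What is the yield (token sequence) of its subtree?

[Expr [Expr [Term [Factor [Prim [Atom x]]] . [Term [Factor [Prim [Atom x]]] - [Term [Factor [Prim [Atom lit]]]]]]] + [Term [Factor [Prim [Atom lit]]] - [Term [Factor [Prim [Atom x]]]]]]

lit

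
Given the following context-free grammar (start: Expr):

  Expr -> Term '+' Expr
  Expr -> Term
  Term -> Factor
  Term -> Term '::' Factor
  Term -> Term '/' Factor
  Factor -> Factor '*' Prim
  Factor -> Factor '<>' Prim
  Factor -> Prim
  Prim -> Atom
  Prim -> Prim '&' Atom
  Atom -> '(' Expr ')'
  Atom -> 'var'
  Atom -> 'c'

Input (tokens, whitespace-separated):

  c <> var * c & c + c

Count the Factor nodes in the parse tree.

4

[Expr [Term [Factor [Factor [Factor [Prim [Atom c]]] <> [Prim [Atom var]]] * [Prim [Prim [Atom c]] & [Atom c]]]] + [Expr [Term [Factor [Prim [Atom c]]]]]]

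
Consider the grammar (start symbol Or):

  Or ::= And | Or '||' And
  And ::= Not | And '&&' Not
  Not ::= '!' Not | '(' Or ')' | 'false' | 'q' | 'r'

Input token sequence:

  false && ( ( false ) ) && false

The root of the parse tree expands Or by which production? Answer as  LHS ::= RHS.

Or ::= And

[Or [And [And [And [Not false]] && [Not ( [Or [And [Not ( [Or [And [Not false]]] )]]] )]] && [Not false]]]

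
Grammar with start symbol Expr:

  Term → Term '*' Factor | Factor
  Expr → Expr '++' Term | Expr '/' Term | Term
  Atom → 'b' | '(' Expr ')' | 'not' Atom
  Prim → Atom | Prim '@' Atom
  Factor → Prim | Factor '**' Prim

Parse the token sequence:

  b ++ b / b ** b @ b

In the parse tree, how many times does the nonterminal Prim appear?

[Expr [Expr [Expr [Term [Factor [Prim [Atom b]]]]] ++ [Term [Factor [Prim [Atom b]]]]] / [Term [Factor [Factor [Prim [Atom b]]] ** [Prim [Prim [Atom b]] @ [Atom b]]]]]

5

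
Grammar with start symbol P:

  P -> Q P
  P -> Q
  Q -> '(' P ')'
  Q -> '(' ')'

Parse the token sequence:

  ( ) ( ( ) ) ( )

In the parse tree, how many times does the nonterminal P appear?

[P [Q ( )] [P [Q ( [P [Q ( )]] )] [P [Q ( )]]]]

4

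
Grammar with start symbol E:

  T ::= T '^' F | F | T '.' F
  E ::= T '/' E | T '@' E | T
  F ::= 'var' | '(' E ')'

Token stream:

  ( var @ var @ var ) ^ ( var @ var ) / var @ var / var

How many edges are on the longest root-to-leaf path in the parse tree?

9

[E [T [T [F ( [E [T [F var]] @ [E [T [F var]] @ [E [T [F var]]]]] )]] ^ [F ( [E [T [F var]] @ [E [T [F var]]]] )]] / [E [T [F var]] @ [E [T [F var]] / [E [T [F var]]]]]]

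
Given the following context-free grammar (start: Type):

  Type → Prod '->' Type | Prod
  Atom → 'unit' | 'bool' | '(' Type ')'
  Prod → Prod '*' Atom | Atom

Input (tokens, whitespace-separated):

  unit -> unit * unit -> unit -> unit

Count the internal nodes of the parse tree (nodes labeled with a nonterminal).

[Type [Prod [Atom unit]] -> [Type [Prod [Prod [Atom unit]] * [Atom unit]] -> [Type [Prod [Atom unit]] -> [Type [Prod [Atom unit]]]]]]

14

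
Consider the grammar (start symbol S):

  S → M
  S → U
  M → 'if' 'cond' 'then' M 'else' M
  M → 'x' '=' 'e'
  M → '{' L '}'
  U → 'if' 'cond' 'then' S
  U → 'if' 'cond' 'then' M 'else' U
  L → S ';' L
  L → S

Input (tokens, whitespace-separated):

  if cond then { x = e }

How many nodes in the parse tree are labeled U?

1

[S [U if cond then [S [M { [L [S [M x = e]]] }]]]]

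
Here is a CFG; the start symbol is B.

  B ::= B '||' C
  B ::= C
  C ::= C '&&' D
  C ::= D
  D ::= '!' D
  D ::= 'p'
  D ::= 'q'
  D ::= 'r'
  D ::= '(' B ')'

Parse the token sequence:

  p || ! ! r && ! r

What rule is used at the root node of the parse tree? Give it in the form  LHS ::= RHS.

[B [B [C [D p]]] || [C [C [D ! [D ! [D r]]]] && [D ! [D r]]]]

B ::= B '||' C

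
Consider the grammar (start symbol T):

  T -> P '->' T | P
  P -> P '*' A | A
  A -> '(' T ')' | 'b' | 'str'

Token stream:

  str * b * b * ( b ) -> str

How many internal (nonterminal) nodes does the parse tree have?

[T [P [P [P [P [A str]] * [A b]] * [A b]] * [A ( [T [P [A b]]] )]] -> [T [P [A str]]]]

15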